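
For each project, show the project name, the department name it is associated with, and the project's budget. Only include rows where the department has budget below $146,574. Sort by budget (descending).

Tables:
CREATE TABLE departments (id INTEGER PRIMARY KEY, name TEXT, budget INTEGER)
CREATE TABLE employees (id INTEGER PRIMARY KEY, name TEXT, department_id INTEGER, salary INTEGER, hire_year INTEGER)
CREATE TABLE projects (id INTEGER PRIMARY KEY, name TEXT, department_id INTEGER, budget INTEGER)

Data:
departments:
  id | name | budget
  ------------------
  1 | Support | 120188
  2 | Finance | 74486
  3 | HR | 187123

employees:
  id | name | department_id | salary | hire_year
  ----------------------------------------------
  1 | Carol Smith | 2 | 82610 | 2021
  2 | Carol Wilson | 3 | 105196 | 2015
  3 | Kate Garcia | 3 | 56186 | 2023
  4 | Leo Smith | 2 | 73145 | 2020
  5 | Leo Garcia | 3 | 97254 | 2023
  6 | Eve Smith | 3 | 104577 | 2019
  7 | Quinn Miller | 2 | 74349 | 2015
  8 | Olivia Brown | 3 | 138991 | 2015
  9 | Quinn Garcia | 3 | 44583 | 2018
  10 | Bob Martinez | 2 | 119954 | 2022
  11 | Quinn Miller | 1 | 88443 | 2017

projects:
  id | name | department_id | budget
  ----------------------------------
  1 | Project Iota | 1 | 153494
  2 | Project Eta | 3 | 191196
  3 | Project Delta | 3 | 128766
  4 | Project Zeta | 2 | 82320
SELECT c.name, p.name AS department, c.budget FROM projects c JOIN departments p ON c.department_id = p.id WHERE p.budget < 146574 ORDER BY c.budget DESC

Execution result:
name | department | budget
Project Iota | Support | 153494
Project Zeta | Finance | 82320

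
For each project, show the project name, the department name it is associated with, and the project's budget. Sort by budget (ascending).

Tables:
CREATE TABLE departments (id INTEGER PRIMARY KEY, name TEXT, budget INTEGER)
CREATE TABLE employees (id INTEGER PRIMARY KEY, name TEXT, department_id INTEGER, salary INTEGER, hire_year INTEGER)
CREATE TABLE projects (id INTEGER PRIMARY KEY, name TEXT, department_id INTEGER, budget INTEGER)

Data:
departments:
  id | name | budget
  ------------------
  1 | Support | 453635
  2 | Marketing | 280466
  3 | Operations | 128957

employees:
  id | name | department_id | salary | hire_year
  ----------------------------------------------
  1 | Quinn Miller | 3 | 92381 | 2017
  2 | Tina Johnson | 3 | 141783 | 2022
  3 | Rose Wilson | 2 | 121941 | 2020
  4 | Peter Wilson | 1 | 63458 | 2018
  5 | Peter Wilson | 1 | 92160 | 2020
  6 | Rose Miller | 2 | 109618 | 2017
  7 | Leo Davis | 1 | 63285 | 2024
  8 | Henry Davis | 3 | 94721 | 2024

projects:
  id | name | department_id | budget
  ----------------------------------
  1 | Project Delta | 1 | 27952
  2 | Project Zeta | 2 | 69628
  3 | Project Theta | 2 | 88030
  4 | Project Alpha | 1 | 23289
SELECT c.name, p.name AS department, c.budget FROM projects c JOIN departments p ON c.department_id = p.id ORDER BY c.budget ASC

Execution result:
name | department | budget
Project Alpha | Support | 23289
Project Delta | Support | 27952
Project Zeta | Marketing | 69628
Project Theta | Marketing | 88030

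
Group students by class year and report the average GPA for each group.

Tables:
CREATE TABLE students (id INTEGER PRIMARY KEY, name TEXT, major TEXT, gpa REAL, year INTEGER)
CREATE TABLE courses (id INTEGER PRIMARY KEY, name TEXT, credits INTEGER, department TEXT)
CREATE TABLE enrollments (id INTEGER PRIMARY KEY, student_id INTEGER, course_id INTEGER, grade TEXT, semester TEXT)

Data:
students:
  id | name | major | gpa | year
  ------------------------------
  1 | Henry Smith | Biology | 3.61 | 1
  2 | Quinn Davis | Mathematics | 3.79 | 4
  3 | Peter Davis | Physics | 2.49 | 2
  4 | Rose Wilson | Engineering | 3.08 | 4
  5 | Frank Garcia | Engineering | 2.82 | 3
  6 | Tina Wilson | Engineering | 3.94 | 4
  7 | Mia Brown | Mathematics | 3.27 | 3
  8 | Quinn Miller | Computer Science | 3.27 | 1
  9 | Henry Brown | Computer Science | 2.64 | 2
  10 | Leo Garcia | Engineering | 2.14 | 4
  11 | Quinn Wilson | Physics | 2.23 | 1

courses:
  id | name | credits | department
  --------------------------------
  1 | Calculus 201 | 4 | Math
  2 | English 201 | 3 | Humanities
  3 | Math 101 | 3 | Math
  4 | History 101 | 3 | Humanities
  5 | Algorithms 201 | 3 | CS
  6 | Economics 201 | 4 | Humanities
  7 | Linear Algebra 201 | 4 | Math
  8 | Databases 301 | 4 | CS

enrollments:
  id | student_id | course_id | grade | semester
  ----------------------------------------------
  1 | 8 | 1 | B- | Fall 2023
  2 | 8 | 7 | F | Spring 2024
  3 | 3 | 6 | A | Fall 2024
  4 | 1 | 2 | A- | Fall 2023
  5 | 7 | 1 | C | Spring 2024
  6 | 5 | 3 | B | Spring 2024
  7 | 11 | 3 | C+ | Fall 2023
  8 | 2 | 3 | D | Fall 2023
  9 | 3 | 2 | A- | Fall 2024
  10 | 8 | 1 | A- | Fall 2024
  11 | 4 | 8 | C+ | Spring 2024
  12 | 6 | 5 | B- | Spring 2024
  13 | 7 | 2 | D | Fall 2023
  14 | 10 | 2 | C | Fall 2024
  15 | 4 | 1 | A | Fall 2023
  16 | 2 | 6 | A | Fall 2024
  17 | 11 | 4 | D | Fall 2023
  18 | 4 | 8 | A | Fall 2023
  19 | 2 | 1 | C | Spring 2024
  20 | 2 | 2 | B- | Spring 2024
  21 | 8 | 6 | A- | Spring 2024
SELECT year, AVG(gpa) AS avg_gpa FROM students GROUP BY year

Execution result:
year | avg_gpa
1 | 3.04
2 | 2.57
3 | 3.05
4 | 3.24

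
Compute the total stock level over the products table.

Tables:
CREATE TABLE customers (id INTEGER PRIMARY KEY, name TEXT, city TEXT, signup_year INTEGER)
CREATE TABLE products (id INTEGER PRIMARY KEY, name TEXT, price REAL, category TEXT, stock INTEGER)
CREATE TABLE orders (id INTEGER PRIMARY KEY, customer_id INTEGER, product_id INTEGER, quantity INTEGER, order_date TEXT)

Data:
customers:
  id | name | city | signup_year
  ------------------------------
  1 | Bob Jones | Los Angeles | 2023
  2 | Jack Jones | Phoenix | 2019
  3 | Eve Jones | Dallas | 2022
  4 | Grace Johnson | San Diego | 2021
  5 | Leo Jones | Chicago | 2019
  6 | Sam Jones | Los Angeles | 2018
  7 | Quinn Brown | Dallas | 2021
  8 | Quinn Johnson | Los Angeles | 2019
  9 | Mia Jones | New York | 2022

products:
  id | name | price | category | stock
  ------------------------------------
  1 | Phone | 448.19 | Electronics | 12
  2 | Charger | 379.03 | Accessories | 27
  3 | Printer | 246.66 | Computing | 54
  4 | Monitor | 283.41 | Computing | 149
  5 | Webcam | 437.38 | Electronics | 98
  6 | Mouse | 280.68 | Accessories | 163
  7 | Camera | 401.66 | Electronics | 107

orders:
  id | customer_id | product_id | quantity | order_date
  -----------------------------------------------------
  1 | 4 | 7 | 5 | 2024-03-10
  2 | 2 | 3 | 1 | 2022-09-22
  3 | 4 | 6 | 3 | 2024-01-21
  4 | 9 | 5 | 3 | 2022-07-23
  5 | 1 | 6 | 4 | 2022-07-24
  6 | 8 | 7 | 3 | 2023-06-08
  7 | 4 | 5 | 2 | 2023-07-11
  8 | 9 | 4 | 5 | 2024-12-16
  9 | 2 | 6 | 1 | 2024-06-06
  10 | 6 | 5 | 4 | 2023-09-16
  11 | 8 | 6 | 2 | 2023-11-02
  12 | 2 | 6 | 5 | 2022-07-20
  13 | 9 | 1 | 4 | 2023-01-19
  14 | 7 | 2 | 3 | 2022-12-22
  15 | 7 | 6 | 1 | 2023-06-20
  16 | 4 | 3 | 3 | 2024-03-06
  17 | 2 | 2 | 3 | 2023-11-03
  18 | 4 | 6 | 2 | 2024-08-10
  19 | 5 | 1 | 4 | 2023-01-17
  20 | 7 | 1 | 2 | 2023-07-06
SELECT SUM(stock) FROM products

Execution result:
610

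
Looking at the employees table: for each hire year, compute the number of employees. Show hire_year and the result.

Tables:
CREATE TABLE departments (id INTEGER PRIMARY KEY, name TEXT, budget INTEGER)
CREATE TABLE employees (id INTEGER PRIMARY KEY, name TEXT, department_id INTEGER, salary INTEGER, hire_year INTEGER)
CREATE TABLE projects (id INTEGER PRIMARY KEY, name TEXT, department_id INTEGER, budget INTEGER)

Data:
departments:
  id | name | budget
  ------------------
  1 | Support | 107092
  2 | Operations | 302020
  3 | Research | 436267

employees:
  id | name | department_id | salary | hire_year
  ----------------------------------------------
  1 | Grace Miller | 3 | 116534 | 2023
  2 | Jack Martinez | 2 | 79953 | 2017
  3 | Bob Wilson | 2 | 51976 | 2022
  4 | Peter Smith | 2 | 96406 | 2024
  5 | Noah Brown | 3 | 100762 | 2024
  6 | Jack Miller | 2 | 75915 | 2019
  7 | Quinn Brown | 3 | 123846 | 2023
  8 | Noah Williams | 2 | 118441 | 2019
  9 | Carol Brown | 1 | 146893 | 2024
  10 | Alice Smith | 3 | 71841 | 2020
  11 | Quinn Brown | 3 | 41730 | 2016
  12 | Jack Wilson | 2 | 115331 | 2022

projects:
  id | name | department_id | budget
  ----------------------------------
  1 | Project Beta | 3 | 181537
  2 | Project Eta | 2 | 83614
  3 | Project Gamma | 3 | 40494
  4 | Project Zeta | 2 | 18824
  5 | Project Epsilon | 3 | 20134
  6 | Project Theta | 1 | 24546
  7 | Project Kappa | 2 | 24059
SELECT hire_year, COUNT(*) AS n FROM employees GROUP BY hire_year

Execution result:
hire_year | n
2016 | 1
2017 | 1
2019 | 2
2020 | 1
2022 | 2
2023 | 2
2024 | 3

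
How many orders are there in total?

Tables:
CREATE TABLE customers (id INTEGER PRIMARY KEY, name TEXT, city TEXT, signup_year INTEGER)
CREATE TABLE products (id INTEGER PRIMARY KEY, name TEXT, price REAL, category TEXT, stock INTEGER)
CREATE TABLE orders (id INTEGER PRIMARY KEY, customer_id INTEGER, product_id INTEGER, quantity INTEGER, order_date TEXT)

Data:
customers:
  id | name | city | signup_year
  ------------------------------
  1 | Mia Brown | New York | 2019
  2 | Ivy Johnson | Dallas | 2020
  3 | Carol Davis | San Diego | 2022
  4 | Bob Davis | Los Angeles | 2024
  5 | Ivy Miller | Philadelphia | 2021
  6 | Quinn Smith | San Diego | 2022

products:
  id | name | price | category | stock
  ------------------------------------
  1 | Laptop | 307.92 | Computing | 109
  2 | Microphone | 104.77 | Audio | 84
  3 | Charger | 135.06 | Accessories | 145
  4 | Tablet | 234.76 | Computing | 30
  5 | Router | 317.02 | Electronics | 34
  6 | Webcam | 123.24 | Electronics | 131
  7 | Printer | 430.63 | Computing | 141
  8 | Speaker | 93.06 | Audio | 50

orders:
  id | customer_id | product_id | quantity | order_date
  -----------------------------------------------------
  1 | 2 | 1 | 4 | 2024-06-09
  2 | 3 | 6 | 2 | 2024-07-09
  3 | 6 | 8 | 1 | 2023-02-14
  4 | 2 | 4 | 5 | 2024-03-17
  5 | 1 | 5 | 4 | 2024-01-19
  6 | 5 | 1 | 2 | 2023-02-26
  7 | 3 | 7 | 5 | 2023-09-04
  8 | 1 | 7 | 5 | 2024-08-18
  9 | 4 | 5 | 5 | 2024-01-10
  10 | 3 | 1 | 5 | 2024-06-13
SELECT COUNT(*) FROM orders

Execution result:
10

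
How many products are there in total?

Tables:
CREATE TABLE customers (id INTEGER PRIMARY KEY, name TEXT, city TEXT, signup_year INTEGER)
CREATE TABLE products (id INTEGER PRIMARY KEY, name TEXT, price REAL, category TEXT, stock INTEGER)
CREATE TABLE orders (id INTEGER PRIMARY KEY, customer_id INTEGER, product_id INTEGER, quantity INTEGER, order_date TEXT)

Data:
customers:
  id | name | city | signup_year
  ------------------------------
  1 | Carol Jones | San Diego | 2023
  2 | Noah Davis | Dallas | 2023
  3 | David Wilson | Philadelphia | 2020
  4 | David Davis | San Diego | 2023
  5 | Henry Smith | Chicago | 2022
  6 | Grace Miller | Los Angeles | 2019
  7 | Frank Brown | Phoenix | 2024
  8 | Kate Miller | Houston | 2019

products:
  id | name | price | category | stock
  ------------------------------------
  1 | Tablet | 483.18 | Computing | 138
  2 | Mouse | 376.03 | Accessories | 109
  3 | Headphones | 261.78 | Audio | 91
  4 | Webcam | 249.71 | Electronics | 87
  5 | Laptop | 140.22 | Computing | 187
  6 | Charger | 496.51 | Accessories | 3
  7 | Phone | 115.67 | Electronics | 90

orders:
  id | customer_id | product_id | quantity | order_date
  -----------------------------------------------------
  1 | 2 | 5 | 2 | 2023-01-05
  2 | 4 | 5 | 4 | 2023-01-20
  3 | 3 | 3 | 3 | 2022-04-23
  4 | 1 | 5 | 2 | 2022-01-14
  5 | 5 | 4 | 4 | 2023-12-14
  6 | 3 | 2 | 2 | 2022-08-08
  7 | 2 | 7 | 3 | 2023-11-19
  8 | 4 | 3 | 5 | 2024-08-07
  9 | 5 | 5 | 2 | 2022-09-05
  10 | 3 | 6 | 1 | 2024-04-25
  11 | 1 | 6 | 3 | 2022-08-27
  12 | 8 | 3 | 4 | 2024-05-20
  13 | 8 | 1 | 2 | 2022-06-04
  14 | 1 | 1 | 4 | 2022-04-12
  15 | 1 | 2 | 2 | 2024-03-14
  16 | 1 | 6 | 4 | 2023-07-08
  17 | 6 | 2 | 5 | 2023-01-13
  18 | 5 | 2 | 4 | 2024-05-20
SELECT COUNT(*) FROM products

Execution result:
7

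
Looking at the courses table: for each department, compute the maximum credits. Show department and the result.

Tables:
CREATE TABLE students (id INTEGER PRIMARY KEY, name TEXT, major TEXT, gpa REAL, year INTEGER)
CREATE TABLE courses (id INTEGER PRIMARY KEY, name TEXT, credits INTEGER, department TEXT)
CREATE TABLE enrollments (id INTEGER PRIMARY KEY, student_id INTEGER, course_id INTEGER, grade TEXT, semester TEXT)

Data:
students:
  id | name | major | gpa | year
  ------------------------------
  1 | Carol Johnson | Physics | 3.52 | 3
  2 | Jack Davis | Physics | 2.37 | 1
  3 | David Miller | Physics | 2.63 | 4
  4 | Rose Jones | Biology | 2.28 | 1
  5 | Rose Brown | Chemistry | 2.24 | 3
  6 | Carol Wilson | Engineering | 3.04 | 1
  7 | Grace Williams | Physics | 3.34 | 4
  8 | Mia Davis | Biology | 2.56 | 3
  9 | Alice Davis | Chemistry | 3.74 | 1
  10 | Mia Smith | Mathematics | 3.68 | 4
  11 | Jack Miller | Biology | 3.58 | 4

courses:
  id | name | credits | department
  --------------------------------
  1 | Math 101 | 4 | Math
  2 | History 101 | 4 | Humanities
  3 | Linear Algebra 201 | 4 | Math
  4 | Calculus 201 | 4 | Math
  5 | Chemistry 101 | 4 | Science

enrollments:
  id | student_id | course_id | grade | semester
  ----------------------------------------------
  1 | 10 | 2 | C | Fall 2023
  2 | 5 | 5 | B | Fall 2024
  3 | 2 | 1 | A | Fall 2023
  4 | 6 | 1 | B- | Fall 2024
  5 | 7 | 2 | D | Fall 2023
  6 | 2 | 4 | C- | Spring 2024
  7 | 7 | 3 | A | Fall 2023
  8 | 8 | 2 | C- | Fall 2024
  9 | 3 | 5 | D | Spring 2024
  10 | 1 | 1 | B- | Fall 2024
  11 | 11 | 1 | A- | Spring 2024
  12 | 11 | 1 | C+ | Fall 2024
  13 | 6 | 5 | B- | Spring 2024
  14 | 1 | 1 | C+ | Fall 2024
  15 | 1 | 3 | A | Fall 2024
SELECT department, MAX(credits) AS max_credits FROM courses GROUP BY department

Execution result:
department | max_credits
Humanities | 4
Math | 4
Science | 4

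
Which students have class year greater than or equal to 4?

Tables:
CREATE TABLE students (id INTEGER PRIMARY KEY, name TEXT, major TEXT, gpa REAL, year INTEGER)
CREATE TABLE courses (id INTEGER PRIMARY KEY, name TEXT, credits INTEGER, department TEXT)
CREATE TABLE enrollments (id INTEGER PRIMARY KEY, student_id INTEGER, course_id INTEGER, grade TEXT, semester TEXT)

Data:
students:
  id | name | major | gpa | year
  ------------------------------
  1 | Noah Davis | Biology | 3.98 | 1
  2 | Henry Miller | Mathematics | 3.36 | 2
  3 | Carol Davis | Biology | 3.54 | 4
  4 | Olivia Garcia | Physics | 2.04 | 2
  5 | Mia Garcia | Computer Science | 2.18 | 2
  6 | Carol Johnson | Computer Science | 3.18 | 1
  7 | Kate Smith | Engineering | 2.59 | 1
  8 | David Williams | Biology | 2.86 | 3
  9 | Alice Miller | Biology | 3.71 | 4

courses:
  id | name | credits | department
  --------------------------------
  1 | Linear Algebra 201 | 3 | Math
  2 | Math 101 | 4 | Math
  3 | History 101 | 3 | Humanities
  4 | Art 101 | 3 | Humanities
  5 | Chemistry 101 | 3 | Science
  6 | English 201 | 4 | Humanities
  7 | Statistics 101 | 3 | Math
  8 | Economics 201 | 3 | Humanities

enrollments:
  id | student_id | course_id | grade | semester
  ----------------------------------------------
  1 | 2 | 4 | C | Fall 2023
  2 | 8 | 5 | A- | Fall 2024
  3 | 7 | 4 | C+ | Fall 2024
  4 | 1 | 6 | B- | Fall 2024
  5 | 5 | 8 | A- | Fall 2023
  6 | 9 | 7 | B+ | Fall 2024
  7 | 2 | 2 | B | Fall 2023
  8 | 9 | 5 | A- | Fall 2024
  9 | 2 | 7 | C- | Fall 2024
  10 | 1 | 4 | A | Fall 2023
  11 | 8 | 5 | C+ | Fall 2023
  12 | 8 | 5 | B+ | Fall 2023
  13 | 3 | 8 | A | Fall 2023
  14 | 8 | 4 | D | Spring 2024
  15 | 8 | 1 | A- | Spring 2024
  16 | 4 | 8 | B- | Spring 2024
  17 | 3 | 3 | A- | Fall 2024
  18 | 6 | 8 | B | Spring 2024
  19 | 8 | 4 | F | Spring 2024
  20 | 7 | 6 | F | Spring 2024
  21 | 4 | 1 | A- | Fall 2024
SELECT name, year FROM students WHERE year >= 4

Execution result:
name | year
Carol Davis | 4
Alice Miller | 4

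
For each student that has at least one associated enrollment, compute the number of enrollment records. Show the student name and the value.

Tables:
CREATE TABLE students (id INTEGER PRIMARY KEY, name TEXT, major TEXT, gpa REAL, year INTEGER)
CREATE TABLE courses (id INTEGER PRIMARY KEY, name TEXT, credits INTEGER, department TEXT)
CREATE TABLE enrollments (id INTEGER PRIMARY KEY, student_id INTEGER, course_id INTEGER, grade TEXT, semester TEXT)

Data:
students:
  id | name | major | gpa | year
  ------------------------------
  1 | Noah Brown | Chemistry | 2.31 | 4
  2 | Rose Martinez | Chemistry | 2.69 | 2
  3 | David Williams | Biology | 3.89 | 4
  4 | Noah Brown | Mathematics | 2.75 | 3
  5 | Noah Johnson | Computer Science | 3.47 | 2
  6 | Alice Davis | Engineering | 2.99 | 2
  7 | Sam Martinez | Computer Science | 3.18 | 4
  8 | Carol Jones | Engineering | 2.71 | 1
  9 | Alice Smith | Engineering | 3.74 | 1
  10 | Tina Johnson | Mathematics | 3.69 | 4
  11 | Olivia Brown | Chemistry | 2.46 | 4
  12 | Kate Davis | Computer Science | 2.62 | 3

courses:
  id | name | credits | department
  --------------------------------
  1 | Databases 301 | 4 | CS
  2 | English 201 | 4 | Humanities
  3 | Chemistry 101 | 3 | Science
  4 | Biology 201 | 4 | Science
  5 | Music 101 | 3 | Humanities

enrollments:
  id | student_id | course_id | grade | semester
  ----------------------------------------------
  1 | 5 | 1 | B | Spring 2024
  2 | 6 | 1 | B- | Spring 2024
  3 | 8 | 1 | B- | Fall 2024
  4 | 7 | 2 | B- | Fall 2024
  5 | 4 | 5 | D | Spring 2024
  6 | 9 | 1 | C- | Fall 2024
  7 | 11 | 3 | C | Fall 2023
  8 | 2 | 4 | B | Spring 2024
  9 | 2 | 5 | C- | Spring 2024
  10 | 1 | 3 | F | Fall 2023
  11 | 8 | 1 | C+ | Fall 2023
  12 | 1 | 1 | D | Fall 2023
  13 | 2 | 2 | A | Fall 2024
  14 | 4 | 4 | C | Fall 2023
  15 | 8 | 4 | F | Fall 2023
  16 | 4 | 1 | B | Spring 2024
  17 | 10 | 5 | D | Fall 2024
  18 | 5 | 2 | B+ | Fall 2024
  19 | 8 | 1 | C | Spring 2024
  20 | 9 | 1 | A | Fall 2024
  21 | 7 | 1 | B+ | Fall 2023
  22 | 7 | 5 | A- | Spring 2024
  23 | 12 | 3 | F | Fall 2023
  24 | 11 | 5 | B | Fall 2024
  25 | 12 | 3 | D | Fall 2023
SELECT p.name, COUNT(*) AS n FROM enrollments c JOIN students p ON c.student_id = p.id GROUP BY p.id, p.name

Execution result:
name | n
Noah Brown | 2
Rose Martinez | 3
Noah Brown | 3
Noah Johnson | 2
Alice Davis | 1
Sam Martinez | 3
Carol Jones | 4
Alice Smith | 2
Tina Johnson | 1
Olivia Brown | 2
Kate Davis | 2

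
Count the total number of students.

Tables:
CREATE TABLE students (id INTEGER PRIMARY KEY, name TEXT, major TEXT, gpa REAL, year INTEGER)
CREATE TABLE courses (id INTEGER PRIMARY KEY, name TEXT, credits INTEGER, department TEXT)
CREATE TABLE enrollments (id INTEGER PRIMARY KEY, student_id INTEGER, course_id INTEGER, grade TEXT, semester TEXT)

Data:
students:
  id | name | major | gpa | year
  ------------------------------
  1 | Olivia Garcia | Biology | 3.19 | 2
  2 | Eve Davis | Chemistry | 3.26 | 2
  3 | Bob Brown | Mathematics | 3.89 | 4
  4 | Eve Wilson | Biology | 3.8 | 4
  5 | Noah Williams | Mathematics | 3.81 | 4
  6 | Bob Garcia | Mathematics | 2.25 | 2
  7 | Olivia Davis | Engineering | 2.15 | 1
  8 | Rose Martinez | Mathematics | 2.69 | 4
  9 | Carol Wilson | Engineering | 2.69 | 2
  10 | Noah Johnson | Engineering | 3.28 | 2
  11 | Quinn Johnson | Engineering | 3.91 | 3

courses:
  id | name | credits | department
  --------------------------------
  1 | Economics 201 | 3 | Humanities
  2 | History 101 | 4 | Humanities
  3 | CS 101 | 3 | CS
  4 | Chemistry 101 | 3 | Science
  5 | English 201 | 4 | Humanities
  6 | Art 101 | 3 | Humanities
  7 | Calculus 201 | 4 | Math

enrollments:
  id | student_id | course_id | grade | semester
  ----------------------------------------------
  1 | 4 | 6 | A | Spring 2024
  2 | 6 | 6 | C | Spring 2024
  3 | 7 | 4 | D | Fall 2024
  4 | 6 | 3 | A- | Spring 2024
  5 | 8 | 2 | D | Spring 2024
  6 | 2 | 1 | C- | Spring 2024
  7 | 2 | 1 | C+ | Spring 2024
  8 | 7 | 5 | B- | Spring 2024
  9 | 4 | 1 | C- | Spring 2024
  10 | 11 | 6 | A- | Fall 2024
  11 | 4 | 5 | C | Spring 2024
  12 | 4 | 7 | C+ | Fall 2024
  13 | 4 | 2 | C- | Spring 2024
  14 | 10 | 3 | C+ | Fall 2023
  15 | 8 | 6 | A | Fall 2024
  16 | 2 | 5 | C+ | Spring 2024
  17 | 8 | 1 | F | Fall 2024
SELECT COUNT(*) FROM students

Execution result:
11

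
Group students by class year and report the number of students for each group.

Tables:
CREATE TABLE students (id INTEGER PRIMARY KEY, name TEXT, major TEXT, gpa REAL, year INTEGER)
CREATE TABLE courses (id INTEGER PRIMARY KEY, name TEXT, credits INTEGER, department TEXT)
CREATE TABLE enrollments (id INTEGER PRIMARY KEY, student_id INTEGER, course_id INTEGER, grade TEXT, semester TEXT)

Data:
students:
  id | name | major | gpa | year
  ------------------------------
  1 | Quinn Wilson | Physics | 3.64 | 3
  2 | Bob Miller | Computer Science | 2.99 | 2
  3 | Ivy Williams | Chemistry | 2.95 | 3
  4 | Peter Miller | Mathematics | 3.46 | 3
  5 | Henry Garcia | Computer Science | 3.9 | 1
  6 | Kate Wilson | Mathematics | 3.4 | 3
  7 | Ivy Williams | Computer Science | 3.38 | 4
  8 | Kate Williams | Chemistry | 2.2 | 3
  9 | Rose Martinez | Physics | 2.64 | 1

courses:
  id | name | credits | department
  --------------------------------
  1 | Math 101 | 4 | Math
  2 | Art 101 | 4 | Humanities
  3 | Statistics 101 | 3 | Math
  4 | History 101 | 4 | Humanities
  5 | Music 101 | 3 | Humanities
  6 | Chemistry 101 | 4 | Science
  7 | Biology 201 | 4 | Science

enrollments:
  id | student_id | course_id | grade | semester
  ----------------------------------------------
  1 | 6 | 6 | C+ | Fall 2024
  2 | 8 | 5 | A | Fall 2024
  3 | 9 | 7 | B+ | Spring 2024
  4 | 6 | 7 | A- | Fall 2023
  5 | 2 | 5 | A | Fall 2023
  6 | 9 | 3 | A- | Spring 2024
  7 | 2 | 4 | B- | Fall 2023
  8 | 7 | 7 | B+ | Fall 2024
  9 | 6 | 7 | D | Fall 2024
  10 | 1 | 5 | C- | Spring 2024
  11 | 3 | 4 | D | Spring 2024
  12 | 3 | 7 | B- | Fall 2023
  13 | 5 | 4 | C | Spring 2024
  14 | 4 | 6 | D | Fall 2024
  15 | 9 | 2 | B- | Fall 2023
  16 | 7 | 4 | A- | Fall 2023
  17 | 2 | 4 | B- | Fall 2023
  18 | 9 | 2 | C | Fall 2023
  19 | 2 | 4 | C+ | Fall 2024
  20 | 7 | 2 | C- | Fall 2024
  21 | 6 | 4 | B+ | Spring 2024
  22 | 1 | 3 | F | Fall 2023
SELECT year, COUNT(*) AS n FROM students GROUP BY year

Execution result:
year | n
1 | 2
2 | 1
3 | 5
4 | 1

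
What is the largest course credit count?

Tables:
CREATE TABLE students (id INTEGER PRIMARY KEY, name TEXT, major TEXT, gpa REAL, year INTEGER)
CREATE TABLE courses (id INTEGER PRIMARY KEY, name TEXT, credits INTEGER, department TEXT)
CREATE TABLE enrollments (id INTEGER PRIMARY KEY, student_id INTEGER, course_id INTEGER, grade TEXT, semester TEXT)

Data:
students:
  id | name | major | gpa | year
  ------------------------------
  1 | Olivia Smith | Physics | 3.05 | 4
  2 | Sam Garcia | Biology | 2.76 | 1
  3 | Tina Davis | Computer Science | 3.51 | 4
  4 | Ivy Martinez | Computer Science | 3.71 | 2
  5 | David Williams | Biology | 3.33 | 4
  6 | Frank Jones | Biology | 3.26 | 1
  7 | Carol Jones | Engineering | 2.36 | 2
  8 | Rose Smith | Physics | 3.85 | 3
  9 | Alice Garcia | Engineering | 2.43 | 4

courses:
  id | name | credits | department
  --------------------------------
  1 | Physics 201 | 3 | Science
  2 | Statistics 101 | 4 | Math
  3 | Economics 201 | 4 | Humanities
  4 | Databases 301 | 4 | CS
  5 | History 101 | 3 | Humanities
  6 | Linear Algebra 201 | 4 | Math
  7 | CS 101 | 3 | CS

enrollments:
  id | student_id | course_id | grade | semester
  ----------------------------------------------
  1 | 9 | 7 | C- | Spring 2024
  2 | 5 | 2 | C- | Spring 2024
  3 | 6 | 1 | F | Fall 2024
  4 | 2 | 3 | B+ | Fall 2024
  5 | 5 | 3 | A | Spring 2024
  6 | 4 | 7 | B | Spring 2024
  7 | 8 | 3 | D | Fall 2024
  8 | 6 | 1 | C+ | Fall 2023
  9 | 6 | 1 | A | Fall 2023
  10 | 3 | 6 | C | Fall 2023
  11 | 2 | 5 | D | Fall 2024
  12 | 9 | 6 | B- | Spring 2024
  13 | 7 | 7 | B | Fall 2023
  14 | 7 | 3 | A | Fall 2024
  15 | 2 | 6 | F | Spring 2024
SELECT MAX(credits) FROM courses

Execution result:
4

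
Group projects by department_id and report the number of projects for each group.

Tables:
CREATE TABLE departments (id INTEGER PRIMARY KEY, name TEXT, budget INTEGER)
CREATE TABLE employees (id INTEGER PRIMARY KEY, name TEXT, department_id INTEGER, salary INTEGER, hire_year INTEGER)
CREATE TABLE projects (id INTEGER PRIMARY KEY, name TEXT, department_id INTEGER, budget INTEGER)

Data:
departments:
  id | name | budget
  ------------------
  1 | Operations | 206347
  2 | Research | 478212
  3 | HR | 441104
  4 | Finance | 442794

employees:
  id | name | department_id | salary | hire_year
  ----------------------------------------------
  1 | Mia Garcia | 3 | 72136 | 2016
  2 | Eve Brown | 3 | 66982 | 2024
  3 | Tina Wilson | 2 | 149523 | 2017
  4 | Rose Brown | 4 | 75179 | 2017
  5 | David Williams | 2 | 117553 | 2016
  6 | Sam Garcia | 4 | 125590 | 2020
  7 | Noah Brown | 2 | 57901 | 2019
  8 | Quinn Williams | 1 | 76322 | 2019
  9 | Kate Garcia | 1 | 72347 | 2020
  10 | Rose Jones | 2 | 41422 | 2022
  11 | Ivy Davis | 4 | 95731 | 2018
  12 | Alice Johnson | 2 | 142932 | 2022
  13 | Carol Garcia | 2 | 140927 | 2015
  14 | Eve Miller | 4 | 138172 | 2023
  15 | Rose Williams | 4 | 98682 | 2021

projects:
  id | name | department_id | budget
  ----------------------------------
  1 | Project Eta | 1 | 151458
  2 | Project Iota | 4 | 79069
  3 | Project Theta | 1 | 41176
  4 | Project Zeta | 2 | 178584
SELECT department_id, COUNT(*) AS n FROM projects GROUP BY department_id

Execution result:
department_id | n
1 | 2
2 | 1
4 | 1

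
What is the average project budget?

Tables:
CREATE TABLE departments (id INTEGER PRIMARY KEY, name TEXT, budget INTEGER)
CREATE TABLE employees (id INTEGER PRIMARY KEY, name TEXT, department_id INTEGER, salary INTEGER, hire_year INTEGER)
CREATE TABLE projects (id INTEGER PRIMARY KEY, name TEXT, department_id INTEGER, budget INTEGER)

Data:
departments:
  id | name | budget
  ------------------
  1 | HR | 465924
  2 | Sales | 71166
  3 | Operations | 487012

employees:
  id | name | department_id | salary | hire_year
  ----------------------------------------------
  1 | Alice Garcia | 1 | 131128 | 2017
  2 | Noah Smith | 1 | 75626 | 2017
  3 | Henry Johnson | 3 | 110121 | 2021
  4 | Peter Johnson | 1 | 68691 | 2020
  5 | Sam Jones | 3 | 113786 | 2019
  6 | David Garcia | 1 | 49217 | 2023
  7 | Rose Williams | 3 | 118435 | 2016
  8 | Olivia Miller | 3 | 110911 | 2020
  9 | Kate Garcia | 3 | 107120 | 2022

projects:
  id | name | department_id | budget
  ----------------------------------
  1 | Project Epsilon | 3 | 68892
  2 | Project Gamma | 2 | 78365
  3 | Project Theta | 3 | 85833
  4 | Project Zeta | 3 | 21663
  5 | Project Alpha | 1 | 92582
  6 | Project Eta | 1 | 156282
SELECT AVG(budget) FROM projects

Execution result:
83936.17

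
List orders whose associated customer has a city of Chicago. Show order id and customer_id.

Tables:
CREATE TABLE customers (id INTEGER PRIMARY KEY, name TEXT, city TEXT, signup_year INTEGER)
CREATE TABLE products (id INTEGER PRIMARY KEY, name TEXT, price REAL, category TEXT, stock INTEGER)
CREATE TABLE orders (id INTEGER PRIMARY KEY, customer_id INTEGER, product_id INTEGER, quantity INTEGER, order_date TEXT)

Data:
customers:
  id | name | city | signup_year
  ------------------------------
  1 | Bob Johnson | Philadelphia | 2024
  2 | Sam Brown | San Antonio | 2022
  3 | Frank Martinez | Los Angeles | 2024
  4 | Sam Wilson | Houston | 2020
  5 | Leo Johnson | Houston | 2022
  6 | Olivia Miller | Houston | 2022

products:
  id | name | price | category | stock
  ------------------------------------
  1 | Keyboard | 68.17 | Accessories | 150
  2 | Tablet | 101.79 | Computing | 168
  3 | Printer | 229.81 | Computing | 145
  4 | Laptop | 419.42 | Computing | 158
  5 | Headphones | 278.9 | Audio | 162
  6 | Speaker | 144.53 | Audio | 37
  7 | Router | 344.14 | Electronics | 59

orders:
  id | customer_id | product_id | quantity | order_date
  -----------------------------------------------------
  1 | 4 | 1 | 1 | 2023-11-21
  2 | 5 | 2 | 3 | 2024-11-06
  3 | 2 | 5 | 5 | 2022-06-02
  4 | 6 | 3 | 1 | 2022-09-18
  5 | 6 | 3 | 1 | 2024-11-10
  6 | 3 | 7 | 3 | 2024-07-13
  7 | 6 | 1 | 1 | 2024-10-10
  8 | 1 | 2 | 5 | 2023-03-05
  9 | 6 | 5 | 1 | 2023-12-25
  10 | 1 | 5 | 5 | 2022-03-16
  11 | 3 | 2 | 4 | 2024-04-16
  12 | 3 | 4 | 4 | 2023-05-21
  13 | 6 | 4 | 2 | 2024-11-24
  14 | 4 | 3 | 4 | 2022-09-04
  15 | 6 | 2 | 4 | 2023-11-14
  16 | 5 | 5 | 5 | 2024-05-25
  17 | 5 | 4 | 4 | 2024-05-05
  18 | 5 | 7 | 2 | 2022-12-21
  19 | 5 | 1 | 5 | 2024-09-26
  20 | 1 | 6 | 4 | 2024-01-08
SELECT id, customer_id FROM orders WHERE customer_id IN (SELECT id FROM customers WHERE city = 'Chicago')

Execution result:
(no rows)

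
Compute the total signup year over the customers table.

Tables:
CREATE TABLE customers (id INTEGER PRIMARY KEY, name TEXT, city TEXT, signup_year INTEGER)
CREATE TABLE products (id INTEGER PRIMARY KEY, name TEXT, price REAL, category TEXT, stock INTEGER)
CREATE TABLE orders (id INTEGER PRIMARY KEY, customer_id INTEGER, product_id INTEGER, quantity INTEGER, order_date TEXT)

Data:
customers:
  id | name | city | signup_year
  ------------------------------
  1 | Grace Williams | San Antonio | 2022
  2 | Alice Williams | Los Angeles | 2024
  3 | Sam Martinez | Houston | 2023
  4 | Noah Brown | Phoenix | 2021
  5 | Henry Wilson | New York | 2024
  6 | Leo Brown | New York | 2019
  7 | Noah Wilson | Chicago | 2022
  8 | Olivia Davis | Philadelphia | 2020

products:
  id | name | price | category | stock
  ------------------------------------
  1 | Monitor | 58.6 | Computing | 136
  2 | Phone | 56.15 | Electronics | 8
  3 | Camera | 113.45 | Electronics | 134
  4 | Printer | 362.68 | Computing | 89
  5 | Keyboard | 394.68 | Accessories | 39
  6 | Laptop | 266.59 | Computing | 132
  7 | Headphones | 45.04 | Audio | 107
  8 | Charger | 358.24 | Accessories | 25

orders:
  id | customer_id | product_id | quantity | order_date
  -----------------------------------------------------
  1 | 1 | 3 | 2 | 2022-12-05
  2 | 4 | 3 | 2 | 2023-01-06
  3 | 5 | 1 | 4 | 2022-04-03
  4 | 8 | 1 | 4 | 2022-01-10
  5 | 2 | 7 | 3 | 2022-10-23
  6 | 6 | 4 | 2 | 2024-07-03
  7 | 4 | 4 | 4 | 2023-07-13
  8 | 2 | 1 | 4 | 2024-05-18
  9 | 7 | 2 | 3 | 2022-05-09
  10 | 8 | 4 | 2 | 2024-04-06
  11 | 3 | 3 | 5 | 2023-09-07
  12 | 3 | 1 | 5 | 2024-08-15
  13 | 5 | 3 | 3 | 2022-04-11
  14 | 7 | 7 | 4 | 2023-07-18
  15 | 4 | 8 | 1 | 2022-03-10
SELECT SUM(signup_year) FROM customers

Execution result:
16175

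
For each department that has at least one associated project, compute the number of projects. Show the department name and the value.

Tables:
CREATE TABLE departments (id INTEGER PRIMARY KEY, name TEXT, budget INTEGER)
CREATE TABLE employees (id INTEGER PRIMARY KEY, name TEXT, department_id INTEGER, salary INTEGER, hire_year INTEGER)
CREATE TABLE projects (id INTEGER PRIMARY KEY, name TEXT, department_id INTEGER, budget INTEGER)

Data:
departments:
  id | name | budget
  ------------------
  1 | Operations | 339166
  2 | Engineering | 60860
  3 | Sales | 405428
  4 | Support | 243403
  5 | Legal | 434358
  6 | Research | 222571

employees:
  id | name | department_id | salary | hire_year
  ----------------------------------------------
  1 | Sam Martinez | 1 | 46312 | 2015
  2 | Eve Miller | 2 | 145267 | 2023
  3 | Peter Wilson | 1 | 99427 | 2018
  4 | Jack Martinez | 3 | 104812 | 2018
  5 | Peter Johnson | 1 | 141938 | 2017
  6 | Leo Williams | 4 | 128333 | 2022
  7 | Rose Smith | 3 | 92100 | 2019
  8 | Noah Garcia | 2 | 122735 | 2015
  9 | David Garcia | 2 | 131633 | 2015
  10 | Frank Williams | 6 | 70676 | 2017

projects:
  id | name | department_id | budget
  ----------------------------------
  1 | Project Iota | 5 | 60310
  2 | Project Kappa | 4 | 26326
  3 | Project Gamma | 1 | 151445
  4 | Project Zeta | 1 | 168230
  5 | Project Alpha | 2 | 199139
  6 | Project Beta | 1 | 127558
SELECT p.name, COUNT(*) AS n FROM projects c JOIN departments p ON c.department_id = p.id GROUP BY p.id, p.name

Execution result:
name | n
Operations | 3
Engineering | 1
Support | 1
Legal | 1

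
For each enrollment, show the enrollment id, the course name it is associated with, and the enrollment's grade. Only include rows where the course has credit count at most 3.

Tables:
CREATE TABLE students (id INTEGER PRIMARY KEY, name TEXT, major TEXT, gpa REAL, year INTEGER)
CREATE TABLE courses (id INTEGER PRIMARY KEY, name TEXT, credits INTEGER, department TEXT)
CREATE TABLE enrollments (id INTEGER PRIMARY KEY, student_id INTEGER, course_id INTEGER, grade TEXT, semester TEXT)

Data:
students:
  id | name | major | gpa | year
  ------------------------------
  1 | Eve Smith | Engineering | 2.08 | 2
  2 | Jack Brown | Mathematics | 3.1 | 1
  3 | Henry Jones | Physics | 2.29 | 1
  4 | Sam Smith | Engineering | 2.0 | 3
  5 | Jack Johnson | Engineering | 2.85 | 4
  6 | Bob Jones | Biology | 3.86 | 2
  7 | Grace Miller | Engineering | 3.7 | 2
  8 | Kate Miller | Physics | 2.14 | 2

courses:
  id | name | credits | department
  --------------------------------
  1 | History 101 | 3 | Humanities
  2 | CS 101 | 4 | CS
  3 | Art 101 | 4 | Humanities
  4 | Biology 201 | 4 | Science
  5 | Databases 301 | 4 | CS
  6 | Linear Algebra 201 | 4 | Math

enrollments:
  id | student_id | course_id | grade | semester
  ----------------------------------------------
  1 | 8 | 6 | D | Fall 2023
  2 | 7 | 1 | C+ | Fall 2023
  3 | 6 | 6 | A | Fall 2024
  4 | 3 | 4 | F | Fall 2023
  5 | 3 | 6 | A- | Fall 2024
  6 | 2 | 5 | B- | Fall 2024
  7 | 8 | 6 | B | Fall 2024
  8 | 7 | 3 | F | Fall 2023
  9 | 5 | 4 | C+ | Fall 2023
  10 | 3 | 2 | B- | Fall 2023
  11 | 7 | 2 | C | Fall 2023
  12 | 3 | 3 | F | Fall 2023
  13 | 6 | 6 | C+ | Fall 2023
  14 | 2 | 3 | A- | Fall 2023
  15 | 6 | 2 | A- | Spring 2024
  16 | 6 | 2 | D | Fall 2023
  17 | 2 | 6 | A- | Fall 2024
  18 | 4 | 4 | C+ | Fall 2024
SELECT c.id, p.name AS course, c.grade FROM enrollments c JOIN courses p ON c.course_id = p.id WHERE p.credits <= 3

Execution result:
id | course | grade
2 | History 101 | C+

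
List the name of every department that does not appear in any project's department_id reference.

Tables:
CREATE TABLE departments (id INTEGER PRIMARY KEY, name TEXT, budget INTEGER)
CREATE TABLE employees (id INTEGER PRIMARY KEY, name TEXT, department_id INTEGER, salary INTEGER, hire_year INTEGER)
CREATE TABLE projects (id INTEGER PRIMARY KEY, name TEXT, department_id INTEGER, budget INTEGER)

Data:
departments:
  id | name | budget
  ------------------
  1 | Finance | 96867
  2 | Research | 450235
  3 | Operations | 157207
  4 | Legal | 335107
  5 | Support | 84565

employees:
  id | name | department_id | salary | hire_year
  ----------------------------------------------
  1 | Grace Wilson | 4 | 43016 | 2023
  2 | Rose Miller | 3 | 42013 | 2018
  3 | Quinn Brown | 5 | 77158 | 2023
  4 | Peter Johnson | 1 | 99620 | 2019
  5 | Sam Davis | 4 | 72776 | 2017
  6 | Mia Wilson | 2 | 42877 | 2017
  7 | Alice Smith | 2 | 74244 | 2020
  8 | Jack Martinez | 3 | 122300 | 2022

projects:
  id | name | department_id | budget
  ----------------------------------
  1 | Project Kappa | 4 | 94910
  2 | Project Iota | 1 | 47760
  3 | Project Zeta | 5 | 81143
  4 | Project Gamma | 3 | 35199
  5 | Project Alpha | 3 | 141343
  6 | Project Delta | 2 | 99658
SELECT p.name FROM departments p LEFT JOIN projects c ON c.department_id = p.id WHERE c.id IS NULL

Execution result:
(no rows)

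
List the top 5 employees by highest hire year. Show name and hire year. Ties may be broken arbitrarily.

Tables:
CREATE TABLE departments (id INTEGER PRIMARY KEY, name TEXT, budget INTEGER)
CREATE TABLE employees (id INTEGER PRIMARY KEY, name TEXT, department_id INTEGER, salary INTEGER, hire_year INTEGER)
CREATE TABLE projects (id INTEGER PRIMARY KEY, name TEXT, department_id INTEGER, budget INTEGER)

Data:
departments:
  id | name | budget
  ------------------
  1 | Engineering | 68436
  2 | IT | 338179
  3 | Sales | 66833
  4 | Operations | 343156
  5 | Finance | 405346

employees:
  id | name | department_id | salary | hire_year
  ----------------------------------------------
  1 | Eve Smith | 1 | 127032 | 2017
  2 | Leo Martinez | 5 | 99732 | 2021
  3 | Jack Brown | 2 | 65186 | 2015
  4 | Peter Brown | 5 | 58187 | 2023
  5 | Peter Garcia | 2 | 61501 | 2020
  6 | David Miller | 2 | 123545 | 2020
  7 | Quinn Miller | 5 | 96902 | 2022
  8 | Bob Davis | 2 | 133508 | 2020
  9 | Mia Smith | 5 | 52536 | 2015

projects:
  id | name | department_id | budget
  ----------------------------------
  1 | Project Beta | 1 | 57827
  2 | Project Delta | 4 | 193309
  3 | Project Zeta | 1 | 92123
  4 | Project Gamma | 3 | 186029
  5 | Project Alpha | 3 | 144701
SELECT name, hire_year FROM employees ORDER BY hire_year DESC LIMIT 5

Execution result:
name | hire_year
Peter Brown | 2023
Quinn Miller | 2022
Leo Martinez | 2021
Peter Garcia | 2020
David Miller | 2020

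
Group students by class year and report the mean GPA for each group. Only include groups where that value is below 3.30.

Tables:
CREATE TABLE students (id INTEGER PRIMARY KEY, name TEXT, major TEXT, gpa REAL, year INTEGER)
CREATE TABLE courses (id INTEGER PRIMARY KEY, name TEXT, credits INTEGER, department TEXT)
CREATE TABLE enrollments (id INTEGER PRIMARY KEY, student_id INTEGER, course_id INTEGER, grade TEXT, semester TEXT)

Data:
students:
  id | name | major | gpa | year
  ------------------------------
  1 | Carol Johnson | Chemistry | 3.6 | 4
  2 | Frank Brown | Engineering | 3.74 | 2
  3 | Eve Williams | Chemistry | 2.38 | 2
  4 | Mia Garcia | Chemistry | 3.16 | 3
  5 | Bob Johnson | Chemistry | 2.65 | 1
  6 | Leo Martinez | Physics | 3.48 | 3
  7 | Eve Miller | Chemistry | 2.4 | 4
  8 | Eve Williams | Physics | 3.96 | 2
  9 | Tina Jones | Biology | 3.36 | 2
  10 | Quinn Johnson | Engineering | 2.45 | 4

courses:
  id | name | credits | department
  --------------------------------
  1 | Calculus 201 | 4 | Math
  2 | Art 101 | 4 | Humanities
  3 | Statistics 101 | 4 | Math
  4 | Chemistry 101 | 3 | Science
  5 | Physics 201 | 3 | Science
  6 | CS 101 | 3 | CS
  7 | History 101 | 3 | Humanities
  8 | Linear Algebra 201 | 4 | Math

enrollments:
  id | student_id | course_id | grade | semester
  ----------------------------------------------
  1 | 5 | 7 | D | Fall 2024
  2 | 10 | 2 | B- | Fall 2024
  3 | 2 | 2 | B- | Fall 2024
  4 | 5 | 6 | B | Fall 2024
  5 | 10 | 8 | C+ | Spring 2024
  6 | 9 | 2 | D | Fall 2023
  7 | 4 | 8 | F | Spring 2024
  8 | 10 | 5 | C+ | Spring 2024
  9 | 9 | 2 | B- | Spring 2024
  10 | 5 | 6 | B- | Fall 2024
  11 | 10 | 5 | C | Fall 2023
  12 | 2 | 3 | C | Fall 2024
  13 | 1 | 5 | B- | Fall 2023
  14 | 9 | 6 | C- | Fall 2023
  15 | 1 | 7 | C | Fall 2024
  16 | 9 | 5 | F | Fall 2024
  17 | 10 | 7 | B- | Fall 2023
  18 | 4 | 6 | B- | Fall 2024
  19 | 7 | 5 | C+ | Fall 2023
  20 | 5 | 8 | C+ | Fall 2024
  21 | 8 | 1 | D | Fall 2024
SELECT year, AVG(gpa) AS avg_gpa FROM students GROUP BY year HAVING AVG(gpa) < 3.3

Execution result:
year | avg_gpa
1 | 2.65
4 | 2.82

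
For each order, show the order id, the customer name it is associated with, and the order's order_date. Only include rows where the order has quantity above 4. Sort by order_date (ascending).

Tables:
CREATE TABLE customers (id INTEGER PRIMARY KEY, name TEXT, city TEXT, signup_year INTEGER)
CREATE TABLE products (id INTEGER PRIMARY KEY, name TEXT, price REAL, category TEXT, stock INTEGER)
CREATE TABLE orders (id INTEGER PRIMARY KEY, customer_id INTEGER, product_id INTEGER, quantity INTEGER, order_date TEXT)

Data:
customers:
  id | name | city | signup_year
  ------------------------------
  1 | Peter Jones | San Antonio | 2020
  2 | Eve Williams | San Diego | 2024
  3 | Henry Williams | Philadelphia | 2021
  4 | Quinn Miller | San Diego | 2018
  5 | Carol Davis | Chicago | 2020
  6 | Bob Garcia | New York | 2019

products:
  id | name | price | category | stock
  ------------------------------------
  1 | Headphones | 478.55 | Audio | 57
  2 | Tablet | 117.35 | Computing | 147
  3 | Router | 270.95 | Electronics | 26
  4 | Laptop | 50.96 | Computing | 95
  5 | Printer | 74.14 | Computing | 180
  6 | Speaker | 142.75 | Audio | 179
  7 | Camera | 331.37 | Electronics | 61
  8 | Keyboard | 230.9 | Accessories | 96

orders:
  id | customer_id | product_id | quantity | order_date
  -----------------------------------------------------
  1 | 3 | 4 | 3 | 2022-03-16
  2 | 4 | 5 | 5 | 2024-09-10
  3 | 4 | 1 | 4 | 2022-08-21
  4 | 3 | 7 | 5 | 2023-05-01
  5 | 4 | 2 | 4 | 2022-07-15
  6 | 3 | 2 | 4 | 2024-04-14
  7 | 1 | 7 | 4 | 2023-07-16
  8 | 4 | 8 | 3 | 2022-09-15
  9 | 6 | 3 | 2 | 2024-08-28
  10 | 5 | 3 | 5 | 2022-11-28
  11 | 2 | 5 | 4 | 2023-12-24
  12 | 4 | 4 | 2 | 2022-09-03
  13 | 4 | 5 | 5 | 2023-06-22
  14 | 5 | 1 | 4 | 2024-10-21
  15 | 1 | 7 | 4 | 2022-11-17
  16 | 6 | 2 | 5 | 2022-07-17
SELECT c.id, p.name AS customer, c.order_date FROM orders c JOIN customers p ON c.customer_id = p.id WHERE c.quantity > 4 ORDER BY c.order_date ASC

Execution result:
id | customer | order_date
16 | Bob Garcia | 2022-07-17
10 | Carol Davis | 2022-11-28
4 | Henry Williams | 2023-05-01
13 | Quinn Miller | 2023-06-22
2 | Quinn Miller | 2024-09-10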